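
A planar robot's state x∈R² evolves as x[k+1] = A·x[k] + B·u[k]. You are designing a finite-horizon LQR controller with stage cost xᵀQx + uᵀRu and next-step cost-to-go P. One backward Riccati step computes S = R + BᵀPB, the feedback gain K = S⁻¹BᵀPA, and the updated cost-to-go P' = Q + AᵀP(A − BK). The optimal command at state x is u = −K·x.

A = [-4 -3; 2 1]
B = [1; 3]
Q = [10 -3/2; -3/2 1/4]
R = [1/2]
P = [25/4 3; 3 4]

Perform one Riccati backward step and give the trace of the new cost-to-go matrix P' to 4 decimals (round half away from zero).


89.1163

BᵀP = [15.2500 15.0000]
S = R + BᵀPB = [1/2] + [60.2500] = [60.7500]
BᵀPA = [-31.0000 -30.7500]
K = S⁻¹·BᵀPA = [-0.5103 -0.5062]
A−BK = [-3.4897 -2.4938; 3.5309 2.5185]
AᵀP(A−BK) = [52.1811 37.3086; 37.3086 26.6852]
P' = Q + AᵀP(A−BK) = [62.1811 35.8086; 35.8086 26.9352]
tr(P') = 89.1163


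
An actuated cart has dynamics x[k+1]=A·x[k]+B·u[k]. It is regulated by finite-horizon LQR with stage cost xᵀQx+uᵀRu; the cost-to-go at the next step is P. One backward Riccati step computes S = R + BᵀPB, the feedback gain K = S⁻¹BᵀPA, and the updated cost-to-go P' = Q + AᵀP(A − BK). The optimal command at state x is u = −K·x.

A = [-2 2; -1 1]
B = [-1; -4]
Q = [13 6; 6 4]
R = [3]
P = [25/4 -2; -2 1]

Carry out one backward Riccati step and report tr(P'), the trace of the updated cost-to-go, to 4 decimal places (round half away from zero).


52.5135

BᵀP = [1.7500 -2.0000]
S = R + BᵀPB = [3] + [6.2500] = [9.2500]
BᵀPA = [-1.5000 1.5000]
K = S⁻¹·BᵀPA = [-0.1622 0.1622]
A−BK = [-2.1622 2.1622; -1.6486 1.6486]
AᵀP(A−BK) = [17.7568 -17.7568; -17.7568 17.7568]
P' = Q + AᵀP(A−BK) = [30.7568 -11.7568; -11.7568 21.7568]
tr(P') = 52.5135


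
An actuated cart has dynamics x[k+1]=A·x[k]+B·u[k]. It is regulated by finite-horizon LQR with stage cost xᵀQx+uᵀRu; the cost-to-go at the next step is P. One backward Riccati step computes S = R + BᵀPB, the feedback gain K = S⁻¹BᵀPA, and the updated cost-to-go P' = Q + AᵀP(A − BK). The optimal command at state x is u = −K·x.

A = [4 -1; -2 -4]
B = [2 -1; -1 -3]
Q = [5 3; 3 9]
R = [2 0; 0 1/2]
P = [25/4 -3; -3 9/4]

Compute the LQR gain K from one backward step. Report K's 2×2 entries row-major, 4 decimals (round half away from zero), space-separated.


1.8740 0.1547 0.1295 1.2021

BᵀP = [15.5000 -8.2500; 2.7500 -3.7500]
S = R + BᵀPB = [2 0; 0 1/2] + [39.2500 9.2500; 9.2500 8.5000] = [41.2500 9.2500; 9.2500 9.0000]
BᵀPA = [78.5000 17.5000; 18.5000 12.2500]
K = S⁻¹·BᵀPA = [1.8740 0.1547; 0.1295 1.2021]
A−BK = [0.3815 -0.1072; 0.2625 -0.2389]
AᵀP(A−BK) = [7.4960 0.6187; 0.6187 0.8170]
P' = Q + AᵀP(A−BK) = [12.4960 3.6187; 3.6187 9.8170]
tr(P') = 22.3130


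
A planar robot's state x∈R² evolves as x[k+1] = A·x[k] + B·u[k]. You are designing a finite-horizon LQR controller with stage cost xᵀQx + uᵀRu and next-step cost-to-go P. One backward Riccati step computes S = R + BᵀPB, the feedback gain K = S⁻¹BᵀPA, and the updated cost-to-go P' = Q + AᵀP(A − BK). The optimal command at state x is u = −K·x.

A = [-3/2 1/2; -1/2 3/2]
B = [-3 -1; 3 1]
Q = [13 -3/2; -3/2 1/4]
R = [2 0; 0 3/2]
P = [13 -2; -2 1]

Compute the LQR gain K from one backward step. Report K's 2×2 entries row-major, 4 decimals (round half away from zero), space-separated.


0.3351 -0.0479 0.1489 -0.0213

BᵀP = [-45.0000 9.0000; -15.0000 3.0000]
S = R + BᵀPB = [2 0; 0 3/2] + [162.0000 54.0000; 54.0000 18.0000] = [164.0000 54.0000; 54.0000 19.5000]
BᵀPA = [63.0000 -9.0000; 21.0000 -3.0000]
K = S⁻¹·BᵀPA = [0.3351 -0.0479; 0.1489 -0.0213]
A−BK = [-0.3457 0.3351; -1.6543 1.6649]
AᵀP(A−BK) = [2.2606 -2.0372; -2.0372 2.0053]
P' = Q + AᵀP(A−BK) = [15.2606 -3.5372; -3.5372 2.2553]
tr(P') = 17.5160


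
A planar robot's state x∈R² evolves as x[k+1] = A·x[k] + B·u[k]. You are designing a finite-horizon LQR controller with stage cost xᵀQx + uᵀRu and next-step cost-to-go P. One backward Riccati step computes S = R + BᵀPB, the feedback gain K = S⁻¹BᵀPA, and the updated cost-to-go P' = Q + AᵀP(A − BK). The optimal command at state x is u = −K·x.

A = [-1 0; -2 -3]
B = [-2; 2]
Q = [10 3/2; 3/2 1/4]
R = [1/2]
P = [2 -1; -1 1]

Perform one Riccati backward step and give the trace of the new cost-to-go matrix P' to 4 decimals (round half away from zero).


14.0305

BᵀP = [-6.0000 4.0000]
S = R + BᵀPB = [1/2] + [20.0000] = [20.5000]
BᵀPA = [-2.0000 -12.0000]
K = S⁻¹·BᵀPA = [-0.0976 -0.5854]
A−BK = [-1.1951 -1.1707; -1.8049 -1.8293]
AᵀP(A−BK) = [1.8049 1.8293; 1.8293 1.9756]
P' = Q + AᵀP(A−BK) = [11.8049 3.3293; 3.3293 2.2256]
tr(P') = 14.0305


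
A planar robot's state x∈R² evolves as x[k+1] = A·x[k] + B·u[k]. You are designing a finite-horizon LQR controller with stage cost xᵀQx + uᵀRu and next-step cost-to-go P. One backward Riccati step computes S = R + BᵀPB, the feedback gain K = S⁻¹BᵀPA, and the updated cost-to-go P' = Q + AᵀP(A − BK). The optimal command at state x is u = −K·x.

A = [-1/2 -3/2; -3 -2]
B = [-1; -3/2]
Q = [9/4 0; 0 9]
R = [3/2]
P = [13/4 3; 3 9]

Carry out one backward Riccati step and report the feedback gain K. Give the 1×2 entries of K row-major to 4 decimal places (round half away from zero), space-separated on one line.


BᵀP = [-7.7500 -16.5000]
S = R + BᵀPB = [3/2] + [32.5000] = [34.0000]
BᵀPA = [53.3750 44.6250]
K = S⁻¹·BᵀPA = [1.5699 1.3125]
A−BK = [1.0699 -0.1875; -0.6452 -0.0313]
AᵀP(A−BK) = [7.0216 2.8828; 2.8828 2.7422]
P' = Q + AᵀP(A−BK) = [9.2716 2.8828; 2.8828 11.7422]
tr(P') = 21.0138

1.5699 1.3125


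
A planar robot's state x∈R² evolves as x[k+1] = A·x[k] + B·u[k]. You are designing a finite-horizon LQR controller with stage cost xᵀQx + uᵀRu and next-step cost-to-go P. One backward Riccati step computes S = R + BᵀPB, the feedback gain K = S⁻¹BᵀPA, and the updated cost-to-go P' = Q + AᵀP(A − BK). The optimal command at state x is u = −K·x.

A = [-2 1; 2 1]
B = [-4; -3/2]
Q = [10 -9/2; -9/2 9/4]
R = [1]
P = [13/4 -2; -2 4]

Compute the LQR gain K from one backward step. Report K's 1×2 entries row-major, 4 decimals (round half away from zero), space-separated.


0.6316 -0.2105

BᵀP = [-10.0000 2.0000]
S = R + BᵀPB = [1] + [37.0000] = [38.0000]
BᵀPA = [24.0000 -8.0000]
K = S⁻¹·BᵀPA = [0.6316 -0.2105]
A−BK = [0.5263 0.1579; 2.9474 0.6842]
AᵀP(A−BK) = [29.8421 6.5526; 6.5526 1.5658]
P' = Q + AᵀP(A−BK) = [39.8421 2.0526; 2.0526 3.8158]
tr(P') = 43.6579


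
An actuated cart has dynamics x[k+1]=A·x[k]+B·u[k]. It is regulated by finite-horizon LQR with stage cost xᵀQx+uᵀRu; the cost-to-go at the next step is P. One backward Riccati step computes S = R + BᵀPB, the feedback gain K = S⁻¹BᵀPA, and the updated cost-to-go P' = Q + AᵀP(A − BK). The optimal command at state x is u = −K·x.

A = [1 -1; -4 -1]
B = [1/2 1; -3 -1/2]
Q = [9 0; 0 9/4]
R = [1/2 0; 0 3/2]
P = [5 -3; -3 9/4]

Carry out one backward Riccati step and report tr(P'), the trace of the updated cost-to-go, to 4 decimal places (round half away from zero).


BᵀP = [11.5000 -8.2500; 6.5000 -4.1250]
S = R + BᵀPB = [1/2 0; 0 3/2] + [30.5000 15.6250; 15.6250 8.5625] = [31.0000 15.6250; 15.6250 10.0625]
BᵀPA = [44.5000 -3.2500; 23.0000 -2.3750]
K = S⁻¹·BᵀPA = [1.3040 0.0650; 0.2609 -0.3369]
A−BK = [0.0871 -0.6956; 0.0424 -0.9735]
AᵀP(A−BK) = [0.9721 -0.1424; -0.1424 0.6610]
P' = Q + AᵀP(A−BK) = [9.9721 -0.1424; -0.1424 2.9110]
tr(P') = 12.8831

12.8831


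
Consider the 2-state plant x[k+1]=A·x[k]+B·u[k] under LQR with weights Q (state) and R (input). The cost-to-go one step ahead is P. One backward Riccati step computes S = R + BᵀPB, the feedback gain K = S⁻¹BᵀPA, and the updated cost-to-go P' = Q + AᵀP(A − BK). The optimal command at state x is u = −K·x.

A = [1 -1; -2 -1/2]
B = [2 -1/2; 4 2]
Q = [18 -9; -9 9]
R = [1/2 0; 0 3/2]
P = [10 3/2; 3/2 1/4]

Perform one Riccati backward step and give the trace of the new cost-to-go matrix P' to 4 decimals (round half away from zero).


BᵀP = [26.0000 4.0000; -2.0000 -0.2500]
S = R + BᵀPB = [1/2 0; 0 3/2] + [68.0000 -5.0000; -5.0000 0.5000] = [68.5000 -5.0000; -5.0000 2.0000]
BᵀPA = [18.0000 -28.0000; -1.5000 2.1250]
K = S⁻¹·BᵀPA = [0.2545 -0.4051; -0.1138 0.0497]
A−BK = [0.4342 -0.1649; -2.7902 1.0212]
AᵀP(A−BK) = [0.2489 -0.1331; -0.1331 0.1132]
P' = Q + AᵀP(A−BK) = [18.2489 -9.1331; -9.1331 9.1132]
tr(P') = 27.3621

27.3621


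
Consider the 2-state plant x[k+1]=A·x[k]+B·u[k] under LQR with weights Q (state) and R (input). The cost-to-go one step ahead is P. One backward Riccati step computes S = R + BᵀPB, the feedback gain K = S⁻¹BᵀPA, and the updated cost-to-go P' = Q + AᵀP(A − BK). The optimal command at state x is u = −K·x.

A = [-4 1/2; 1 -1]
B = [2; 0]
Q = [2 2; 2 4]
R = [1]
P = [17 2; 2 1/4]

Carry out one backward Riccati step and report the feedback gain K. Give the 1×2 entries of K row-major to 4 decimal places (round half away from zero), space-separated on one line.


BᵀP = [34.0000 4.0000]
S = R + BᵀPB = [1] + [68.0000] = [69.0000]
BᵀPA = [-132.0000 13.0000]
K = S⁻¹·BᵀPA = [-1.9130 0.1884]
A−BK = [-0.1739 0.1232; 1.0000 -1.0000]
AᵀP(A−BK) = [3.7283 -0.3804; -0.3804 0.0507]
P' = Q + AᵀP(A−BK) = [5.7283 1.6196; 1.6196 4.0507]
tr(P') = 9.7790

-1.9130 0.1884


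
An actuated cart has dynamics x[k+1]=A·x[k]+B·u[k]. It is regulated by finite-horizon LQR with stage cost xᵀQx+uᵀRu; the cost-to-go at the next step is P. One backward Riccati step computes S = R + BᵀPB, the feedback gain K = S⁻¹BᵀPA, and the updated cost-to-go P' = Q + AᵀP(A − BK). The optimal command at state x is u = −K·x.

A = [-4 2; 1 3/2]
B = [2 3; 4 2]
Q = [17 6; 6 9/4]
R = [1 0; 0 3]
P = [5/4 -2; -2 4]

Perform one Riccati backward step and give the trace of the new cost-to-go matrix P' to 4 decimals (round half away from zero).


26.3907

BᵀP = [-5.5000 12.0000; -0.2500 2.0000]
S = R + BᵀPB = [1 0; 0 3] + [37.0000 7.5000; 7.5000 3.2500] = [38.0000 7.5000; 7.5000 6.2500]
BᵀPA = [34.0000 7.0000; 3.0000 2.5000]
K = S⁻¹·BᵀPA = [1.0483 0.1379; -0.7779 0.2345]
A−BK = [-3.7628 1.0207; -1.6372 0.4793]
AᵀP(A−BK) = [6.6924 -1.3931; -1.3931 0.4483]
P' = Q + AᵀP(A−BK) = [23.6924 4.6069; 4.6069 2.6983]
tr(P') = 26.3907


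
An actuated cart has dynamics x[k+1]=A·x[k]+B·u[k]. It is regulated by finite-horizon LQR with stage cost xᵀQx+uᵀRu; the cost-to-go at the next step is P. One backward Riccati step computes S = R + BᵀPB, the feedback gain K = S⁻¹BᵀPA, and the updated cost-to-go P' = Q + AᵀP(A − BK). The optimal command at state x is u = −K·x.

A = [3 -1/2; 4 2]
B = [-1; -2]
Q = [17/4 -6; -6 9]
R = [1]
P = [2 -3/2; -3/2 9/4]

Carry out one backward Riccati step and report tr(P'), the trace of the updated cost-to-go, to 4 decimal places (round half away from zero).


BᵀP = [1.0000 -3.0000]
S = R + BᵀPB = [1] + [5.0000] = [6.0000]
BᵀPA = [-9.0000 -6.5000]
K = S⁻¹·BᵀPA = [-1.5000 -1.0833]
A−BK = [1.5000 -1.5833; 1.0000 -0.1667]
AᵀP(A−BK) = [4.5000 -0.7500; -0.7500 5.4583]
P' = Q + AᵀP(A−BK) = [8.7500 -6.7500; -6.7500 14.4583]
tr(P') = 23.2083

23.2083


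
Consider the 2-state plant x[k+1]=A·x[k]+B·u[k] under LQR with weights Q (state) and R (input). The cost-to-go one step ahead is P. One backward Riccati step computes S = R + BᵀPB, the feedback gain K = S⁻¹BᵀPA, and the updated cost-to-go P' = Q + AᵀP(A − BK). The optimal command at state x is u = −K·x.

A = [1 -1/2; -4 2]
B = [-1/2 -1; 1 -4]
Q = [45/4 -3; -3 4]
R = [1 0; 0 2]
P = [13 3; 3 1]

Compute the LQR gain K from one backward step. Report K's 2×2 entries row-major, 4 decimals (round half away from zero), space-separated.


BᵀP = [-3.5000 -0.5000; -25.0000 -7.0000]
S = R + BᵀPB = [1 0; 0 2] + [1.2500 5.5000; 5.5000 53.0000] = [2.2500 5.5000; 5.5000 55.0000]
BᵀPA = [-1.5000 0.7500; 3.0000 -1.5000]
K = S⁻¹·BᵀPA = [-1.0588 0.5294; 0.1604 -0.0802]
A−BK = [0.6310 -0.3155; -2.2995 1.1497]
AᵀP(A−BK) = [2.9305 -1.4652; -1.4652 0.7326]
P' = Q + AᵀP(A−BK) = [14.1805 -4.4652; -4.4652 4.7326]
tr(P') = 18.9131

-1.0588 0.5294 0.1604 -0.0802


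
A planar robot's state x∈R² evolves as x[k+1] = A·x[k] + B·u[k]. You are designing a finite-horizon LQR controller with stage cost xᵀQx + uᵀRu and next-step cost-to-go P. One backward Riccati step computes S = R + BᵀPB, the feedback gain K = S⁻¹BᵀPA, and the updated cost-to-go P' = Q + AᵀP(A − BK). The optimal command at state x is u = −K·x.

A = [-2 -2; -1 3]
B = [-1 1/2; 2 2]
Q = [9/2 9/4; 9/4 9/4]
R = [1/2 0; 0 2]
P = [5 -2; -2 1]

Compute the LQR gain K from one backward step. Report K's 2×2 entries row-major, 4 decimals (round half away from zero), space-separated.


0.8627 1.7143 -0.3137 0.0000

BᵀP = [-9.0000 4.0000; -1.5000 1.0000]
S = R + BᵀPB = [1/2 0; 0 2] + [17.0000 3.5000; 3.5000 1.2500] = [17.5000 3.5000; 3.5000 3.2500]
BᵀPA = [14.0000 30.0000; 2.0000 6.0000]
K = S⁻¹·BᵀPA = [0.8627 1.7143; -0.3137 0.0000]
A−BK = [-0.9804 -0.2857; -2.0980 -0.4286]
AᵀP(A−BK) = [1.5490 1.0000; 1.0000 1.5714]
P' = Q + AᵀP(A−BK) = [6.0490 3.2500; 3.2500 3.8214]
tr(P') = 9.8704


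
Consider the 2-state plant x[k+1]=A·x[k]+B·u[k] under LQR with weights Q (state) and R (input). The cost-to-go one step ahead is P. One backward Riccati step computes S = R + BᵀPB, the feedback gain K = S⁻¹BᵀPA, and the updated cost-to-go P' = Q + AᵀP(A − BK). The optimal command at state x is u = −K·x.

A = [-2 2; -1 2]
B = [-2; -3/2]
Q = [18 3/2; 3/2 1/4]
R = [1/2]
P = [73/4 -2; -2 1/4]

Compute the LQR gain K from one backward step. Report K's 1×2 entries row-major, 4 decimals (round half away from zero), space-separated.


1.0211 -0.9627

BᵀP = [-33.5000 3.6250]
S = R + BᵀPB = [1/2] + [61.5625] = [62.0625]
BᵀPA = [63.3750 -59.7500]
K = S⁻¹·BᵀPA = [1.0211 -0.9627]
A−BK = [0.0423 0.0745; 0.5317 0.5559]
AᵀP(A−BK) = [0.5347 -0.4864; -0.4864 0.4763]
P' = Q + AᵀP(A−BK) = [18.5347 1.0136; 1.0136 0.7263]
tr(P') = 19.2611


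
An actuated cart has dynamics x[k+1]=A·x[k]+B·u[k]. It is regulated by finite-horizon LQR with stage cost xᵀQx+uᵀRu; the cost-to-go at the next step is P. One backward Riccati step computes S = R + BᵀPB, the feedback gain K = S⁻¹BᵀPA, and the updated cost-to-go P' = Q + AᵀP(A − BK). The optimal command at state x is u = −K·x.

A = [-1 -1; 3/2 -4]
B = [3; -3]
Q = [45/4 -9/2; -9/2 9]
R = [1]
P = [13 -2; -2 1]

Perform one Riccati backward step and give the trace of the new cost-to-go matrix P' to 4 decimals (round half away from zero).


33.0077

BᵀP = [45.0000 -9.0000]
S = R + BᵀPB = [1] + [162.0000] = [163.0000]
BᵀPA = [-58.5000 -9.0000]
K = S⁻¹·BᵀPA = [-0.3589 -0.0552]
A−BK = [0.0767 -0.8344; 0.4233 -4.1656]
AᵀP(A−BK) = [0.2546 -1.2301; -1.2301 12.5031]
P' = Q + AᵀP(A−BK) = [11.5046 -5.7301; -5.7301 21.5031]
tr(P') = 33.0077


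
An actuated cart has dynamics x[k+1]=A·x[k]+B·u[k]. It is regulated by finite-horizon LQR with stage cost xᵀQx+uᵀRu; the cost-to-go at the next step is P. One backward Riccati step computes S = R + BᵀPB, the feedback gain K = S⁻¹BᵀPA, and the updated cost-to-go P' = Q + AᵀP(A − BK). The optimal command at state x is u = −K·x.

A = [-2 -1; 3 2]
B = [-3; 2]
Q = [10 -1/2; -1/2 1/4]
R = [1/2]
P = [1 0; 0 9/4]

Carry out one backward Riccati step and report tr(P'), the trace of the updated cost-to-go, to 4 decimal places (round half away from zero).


16.1622

BᵀP = [-3.0000 4.5000]
S = R + BᵀPB = [1/2] + [18.0000] = [18.5000]
BᵀPA = [19.5000 12.0000]
K = S⁻¹·BᵀPA = [1.0541 0.6486]
A−BK = [1.1622 0.9459; 0.8919 0.7027]
AᵀP(A−BK) = [3.6959 2.8514; 2.8514 2.2162]
P' = Q + AᵀP(A−BK) = [13.6959 2.3514; 2.3514 2.4662]
tr(P') = 16.1622


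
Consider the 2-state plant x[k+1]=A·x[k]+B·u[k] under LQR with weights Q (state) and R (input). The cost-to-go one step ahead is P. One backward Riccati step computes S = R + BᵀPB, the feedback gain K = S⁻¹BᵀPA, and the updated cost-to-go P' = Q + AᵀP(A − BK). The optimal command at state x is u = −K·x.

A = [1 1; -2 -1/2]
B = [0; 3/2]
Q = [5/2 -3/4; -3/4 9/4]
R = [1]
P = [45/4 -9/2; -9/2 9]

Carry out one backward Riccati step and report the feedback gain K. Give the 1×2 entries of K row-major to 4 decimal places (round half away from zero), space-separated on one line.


BᵀP = [-6.7500 13.5000]
S = R + BᵀPB = [1] + [20.2500] = [21.2500]
BᵀPA = [-33.7500 -13.5000]
K = S⁻¹·BᵀPA = [-1.5882 -0.6353]
A−BK = [1.0000 1.0000; 0.3824 0.4529]
AᵀP(A−BK) = [11.6471 10.0588; 10.0588 9.4235]
P' = Q + AᵀP(A−BK) = [14.1471 9.3088; 9.3088 11.6735]
tr(P') = 25.8206

-1.5882 -0.6353


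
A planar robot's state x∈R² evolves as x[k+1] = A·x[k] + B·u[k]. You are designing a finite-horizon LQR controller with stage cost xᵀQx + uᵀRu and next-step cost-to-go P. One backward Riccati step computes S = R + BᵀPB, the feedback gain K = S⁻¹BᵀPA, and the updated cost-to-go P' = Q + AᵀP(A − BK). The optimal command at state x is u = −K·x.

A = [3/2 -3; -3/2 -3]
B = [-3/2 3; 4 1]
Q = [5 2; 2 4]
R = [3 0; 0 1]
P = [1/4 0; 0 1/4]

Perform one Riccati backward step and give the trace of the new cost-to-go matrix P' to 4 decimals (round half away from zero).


BᵀP = [-0.3750 1.0000; 0.7500 0.2500]
S = R + BᵀPB = [3 0; 0 1] + [4.5625 -0.1250; -0.1250 2.5000] = [7.5625 -0.1250; -0.1250 3.5000]
BᵀPA = [-2.0625 -1.8750; 0.7500 -3.0000]
K = S⁻¹·BᵀPA = [-0.2693 -0.2623; 0.2047 -0.8665]
A−BK = [0.4820 -0.7939; -0.6273 -1.0845]
AᵀP(A−BK) = [0.4160 0.1090; 0.1090 1.4087]
P' = Q + AᵀP(A−BK) = [5.4160 2.1090; 2.1090 5.4087]
tr(P') = 10.8247

10.8247


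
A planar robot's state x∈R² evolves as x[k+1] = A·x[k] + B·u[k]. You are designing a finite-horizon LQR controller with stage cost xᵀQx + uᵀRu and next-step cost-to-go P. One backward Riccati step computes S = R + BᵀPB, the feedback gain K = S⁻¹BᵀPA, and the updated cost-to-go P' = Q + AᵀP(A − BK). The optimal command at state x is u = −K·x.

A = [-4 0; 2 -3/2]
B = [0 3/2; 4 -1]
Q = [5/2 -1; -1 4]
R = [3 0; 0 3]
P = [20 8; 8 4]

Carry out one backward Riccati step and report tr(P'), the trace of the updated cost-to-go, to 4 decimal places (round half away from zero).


23.5563

BᵀP = [32.0000 16.0000; 22.0000 8.0000]
S = R + BᵀPB = [3 0; 0 3] + [64.0000 32.0000; 32.0000 25.0000] = [67.0000 32.0000; 32.0000 28.0000]
BᵀPA = [-96.0000 -24.0000; -72.0000 -12.0000]
K = S⁻¹·BᵀPA = [-0.4507 -0.3380; -2.0563 -0.0423]
A−BK = [-0.9155 0.0634; 1.7465 -0.1901]
AᵀP(A−BK) = [16.6761 0.5070; 0.5070 0.3803]
P' = Q + AᵀP(A−BK) = [19.1761 -0.4930; -0.4930 4.3803]
tr(P') = 23.5563


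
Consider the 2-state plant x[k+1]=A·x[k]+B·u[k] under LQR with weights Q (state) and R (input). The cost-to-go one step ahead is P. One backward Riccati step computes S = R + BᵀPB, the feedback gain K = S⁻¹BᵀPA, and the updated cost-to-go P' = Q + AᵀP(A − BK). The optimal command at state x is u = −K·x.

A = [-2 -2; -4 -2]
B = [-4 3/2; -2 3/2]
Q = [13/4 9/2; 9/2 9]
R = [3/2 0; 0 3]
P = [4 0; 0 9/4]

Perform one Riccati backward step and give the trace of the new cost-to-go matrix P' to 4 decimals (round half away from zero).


BᵀP = [-16.0000 -4.5000; 6.0000 3.3750]
S = R + BᵀPB = [3/2 0; 0 3] + [73.0000 -30.7500; -30.7500 14.0625] = [74.5000 -30.7500; -30.7500 17.0625]
BᵀPA = [50.0000 41.0000; -25.5000 -18.7500]
K = S⁻¹·BᵀPA = [0.2119 0.3778; -1.1126 -0.4181]
A−BK = [0.5166 0.1382; -1.9073 -0.6173]
AᵀP(A−BK) = [13.0331 4.4503; 4.4503 1.6723]
P' = Q + AᵀP(A−BK) = [16.2831 8.9503; 8.9503 10.6723]
tr(P') = 26.9554

26.9554


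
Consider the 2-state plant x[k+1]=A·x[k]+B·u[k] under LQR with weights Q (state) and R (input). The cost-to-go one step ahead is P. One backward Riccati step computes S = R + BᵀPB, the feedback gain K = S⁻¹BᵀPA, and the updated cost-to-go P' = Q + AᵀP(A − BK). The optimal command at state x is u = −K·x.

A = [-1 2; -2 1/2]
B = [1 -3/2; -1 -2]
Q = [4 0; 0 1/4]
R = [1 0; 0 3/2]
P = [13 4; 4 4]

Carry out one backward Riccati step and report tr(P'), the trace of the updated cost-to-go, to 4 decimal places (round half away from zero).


BᵀP = [9.0000 0.0000; -27.5000 -14.0000]
S = R + BᵀPB = [1 0; 0 3/2] + [9.0000 -13.5000; -13.5000 69.2500] = [10.0000 -13.5000; -13.5000 70.7500]
BᵀPA = [-9.0000 18.0000; 55.5000 -62.0000]
K = S⁻¹·BᵀPA = [0.2142 0.8310; 0.8253 -0.7178]
A−BK = [0.0238 0.0923; -0.1352 -0.1045]
AᵀP(A−BK) = [1.1223 -0.6854; -0.6854 1.5407]
P' = Q + AᵀP(A−BK) = [5.1223 -0.6854; -0.6854 1.7907]
tr(P') = 6.9130

6.9130


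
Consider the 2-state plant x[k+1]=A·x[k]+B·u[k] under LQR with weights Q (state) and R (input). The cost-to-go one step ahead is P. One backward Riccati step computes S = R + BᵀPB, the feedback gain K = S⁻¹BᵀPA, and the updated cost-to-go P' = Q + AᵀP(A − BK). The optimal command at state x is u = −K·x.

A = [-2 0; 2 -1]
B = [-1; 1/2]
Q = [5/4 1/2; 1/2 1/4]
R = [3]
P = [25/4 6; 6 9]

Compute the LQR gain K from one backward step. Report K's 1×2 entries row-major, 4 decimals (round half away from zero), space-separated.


BᵀP = [-3.2500 -1.5000]
S = R + BᵀPB = [3] + [2.5000] = [5.5000]
BᵀPA = [3.5000 1.5000]
K = S⁻¹·BᵀPA = [0.6364 0.2727]
A−BK = [-1.3636 0.2727; 1.6818 -1.1364]
AᵀP(A−BK) = [10.7727 -6.9545; -6.9545 8.5909]
P' = Q + AᵀP(A−BK) = [12.0227 -6.4545; -6.4545 8.8409]
tr(P') = 20.8636

0.6364 0.2727


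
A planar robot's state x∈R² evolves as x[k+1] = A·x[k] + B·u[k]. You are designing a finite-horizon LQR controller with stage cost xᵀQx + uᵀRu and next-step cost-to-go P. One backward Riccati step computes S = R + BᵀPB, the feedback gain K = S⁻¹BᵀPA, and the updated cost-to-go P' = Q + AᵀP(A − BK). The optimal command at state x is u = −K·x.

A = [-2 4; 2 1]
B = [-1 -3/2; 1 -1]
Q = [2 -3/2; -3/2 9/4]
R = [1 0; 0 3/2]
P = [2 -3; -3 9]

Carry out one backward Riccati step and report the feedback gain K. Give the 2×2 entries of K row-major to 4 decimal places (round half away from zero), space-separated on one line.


1.8632 -0.7778 -0.1026 -1.3333

BᵀP = [-5.0000 12.0000; 0.0000 -4.5000]
S = R + BᵀPB = [1 0; 0 3/2] + [17.0000 -4.5000; -4.5000 4.5000] = [18.0000 -4.5000; -4.5000 6.0000]
BᵀPA = [34.0000 -8.0000; -9.0000 -4.5000]
K = S⁻¹·BᵀPA = [1.8632 -0.7778; -0.1026 -1.3333]
A−BK = [-0.2906 1.2222; 0.0342 0.4444]
AᵀP(A−BK) = [3.7265 -1.5556; -1.5556 4.7778]
P' = Q + AᵀP(A−BK) = [5.7265 -3.0556; -3.0556 7.0278]
tr(P') = 12.7543


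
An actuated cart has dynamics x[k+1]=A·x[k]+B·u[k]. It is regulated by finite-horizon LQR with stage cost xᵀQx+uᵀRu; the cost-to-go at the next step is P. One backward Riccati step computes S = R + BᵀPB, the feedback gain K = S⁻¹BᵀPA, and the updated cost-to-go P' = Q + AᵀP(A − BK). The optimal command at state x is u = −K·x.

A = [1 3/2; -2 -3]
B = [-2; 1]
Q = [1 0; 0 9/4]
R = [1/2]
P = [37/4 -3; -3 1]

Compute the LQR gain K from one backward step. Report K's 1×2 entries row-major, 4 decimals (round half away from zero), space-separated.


BᵀP = [-21.5000 7.0000]
S = R + BᵀPB = [1/2] + [50.0000] = [50.5000]
BᵀPA = [-35.5000 -53.2500]
K = S⁻¹·BᵀPA = [-0.7030 -1.0545]
A−BK = [-0.4059 -0.6089; -1.2970 -1.9455]
AᵀP(A−BK) = [0.2946 0.4418; 0.4418 0.6627]
P' = Q + AᵀP(A−BK) = [1.2946 0.4418; 0.4418 2.9127]
tr(P') = 4.2073

-0.7030 -1.0545


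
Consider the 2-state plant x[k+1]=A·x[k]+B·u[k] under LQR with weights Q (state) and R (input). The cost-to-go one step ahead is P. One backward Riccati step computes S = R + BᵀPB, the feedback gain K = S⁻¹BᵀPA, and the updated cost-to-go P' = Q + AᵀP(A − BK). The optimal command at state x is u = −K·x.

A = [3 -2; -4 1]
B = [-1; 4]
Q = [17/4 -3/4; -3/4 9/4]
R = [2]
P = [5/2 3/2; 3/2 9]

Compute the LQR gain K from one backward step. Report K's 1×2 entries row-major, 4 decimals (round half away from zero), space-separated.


BᵀP = [3.5000 34.5000]
S = R + BᵀPB = [2] + [134.5000] = [136.5000]
BᵀPA = [-127.5000 27.5000]
K = S⁻¹·BᵀPA = [-0.9341 0.2015]
A−BK = [2.0659 -1.7985; -0.2637 0.1941]
AᵀP(A−BK) = [11.4066 -8.8132; -8.8132 7.4597]
P' = Q + AᵀP(A−BK) = [15.6566 -9.5632; -9.5632 9.7097]
tr(P') = 25.3663

-0.9341 0.2015


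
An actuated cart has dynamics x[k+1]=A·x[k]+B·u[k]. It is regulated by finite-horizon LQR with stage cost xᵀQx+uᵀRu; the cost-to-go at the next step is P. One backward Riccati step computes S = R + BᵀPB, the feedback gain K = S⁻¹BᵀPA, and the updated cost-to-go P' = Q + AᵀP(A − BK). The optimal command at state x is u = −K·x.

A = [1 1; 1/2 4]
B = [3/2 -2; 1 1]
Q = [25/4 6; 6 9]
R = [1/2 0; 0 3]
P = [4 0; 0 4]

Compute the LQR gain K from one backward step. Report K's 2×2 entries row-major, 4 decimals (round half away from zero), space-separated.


0.5517 2.3124 -0.0690 1.1521

BᵀP = [6.0000 4.0000; -8.0000 4.0000]
S = R + BᵀPB = [1/2 0; 0 3] + [13.0000 -8.0000; -8.0000 20.0000] = [13.5000 -8.0000; -8.0000 23.0000]
BᵀPA = [8.0000 22.0000; -6.0000 8.0000]
K = S⁻¹·BᵀPA = [0.5517 2.3124; -0.0690 1.1521]
A−BK = [0.0345 -0.1643; 0.0172 0.5355]
AᵀP(A−BK) = [0.1724 0.4138; 0.4138 7.9108]
P' = Q + AᵀP(A−BK) = [6.4224 6.4138; 6.4138 16.9108]
tr(P') = 23.3332


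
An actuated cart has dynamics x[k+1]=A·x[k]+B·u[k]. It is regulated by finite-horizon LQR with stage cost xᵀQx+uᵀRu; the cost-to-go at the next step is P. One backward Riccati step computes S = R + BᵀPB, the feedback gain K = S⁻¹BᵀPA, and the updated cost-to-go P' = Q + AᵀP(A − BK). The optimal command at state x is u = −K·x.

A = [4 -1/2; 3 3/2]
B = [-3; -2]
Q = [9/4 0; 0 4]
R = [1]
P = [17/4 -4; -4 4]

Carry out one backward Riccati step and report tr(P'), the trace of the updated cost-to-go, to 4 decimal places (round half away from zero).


13.8793

BᵀP = [-4.7500 4.0000]
S = R + BᵀPB = [1] + [6.2500] = [7.2500]
BᵀPA = [-7.0000 8.3750]
K = S⁻¹·BᵀPA = [-0.9655 1.1552]
A−BK = [1.1034 2.9655; 1.0690 3.8103]
AᵀP(A−BK) = [1.2414 -0.4138; -0.4138 6.3879]
P' = Q + AᵀP(A−BK) = [3.4914 -0.4138; -0.4138 10.3879]
tr(P') = 13.8793


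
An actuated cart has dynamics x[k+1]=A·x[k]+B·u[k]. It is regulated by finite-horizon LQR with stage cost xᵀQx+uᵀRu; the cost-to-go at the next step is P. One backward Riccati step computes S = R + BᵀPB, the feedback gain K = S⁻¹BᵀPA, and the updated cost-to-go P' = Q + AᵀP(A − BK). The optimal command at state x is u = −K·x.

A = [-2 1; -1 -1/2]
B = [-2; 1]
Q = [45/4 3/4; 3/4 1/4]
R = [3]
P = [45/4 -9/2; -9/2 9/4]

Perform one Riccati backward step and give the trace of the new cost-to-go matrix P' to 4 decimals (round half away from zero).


BᵀP = [-27.0000 11.2500]
S = R + BᵀPB = [3] + [65.2500] = [68.2500]
BᵀPA = [42.7500 -32.6250]
K = S⁻¹·BᵀPA = [0.6264 -0.4780]
A−BK = [-0.7473 0.0440; -1.6264 -0.0220]
AᵀP(A−BK) = [2.4725 -0.9396; -0.9396 0.7170]
P' = Q + AᵀP(A−BK) = [13.7225 -0.1896; -0.1896 0.9670]
tr(P') = 14.6896

14.6896


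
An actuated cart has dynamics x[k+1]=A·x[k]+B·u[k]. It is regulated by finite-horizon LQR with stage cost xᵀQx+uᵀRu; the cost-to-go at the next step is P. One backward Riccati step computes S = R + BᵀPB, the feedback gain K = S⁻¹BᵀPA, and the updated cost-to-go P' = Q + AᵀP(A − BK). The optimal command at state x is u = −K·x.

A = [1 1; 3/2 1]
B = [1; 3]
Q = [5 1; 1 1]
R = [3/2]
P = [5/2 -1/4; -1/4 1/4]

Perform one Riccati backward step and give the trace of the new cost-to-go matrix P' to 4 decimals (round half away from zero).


8.1809

BᵀP = [1.7500 0.5000]
S = R + BᵀPB = [3/2] + [3.2500] = [4.7500]
BᵀPA = [2.5000 2.2500]
K = S⁻¹·BᵀPA = [0.5263 0.4737]
A−BK = [0.4737 0.5263; -0.0789 -0.4211]
AᵀP(A−BK) = [0.9967 1.0658; 1.0658 1.1842]
P' = Q + AᵀP(A−BK) = [5.9967 2.0658; 2.0658 2.1842]
tr(P') = 8.1809


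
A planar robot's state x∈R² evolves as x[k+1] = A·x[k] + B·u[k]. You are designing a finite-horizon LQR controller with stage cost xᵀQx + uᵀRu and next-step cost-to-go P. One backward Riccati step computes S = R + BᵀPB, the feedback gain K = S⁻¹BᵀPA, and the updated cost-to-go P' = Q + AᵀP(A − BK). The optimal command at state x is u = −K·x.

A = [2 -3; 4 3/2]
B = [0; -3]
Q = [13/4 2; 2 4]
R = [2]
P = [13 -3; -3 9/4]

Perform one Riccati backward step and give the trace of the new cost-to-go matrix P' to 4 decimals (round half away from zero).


BᵀP = [9.0000 -6.7500]
S = R + BᵀPB = [2] + [20.2500] = [22.2500]
BᵀPA = [-9.0000 -37.1250]
K = S⁻¹·BᵀPA = [-0.4045 -1.6685]
A−BK = [2.0000 -3.0000; 2.7865 -3.5056]
AᵀP(A−BK) = [36.3596 -52.5169; -52.5169 87.1180]
P' = Q + AᵀP(A−BK) = [39.6096 -50.5169; -50.5169 91.1180]
tr(P') = 130.7275

130.7275


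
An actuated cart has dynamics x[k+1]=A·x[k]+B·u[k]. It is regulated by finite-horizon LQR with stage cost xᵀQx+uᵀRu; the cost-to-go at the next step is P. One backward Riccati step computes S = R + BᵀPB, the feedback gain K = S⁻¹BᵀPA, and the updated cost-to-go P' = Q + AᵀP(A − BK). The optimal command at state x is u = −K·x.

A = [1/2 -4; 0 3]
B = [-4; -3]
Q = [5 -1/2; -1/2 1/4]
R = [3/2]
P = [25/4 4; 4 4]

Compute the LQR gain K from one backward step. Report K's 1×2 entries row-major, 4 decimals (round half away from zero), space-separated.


BᵀP = [-37.0000 -28.0000]
S = R + BᵀPB = [3/2] + [232.0000] = [233.5000]
BᵀPA = [-18.5000 64.0000]
K = S⁻¹·BᵀPA = [-0.0792 0.2741]
A−BK = [0.1831 -2.9036; -0.2377 3.8223]
AᵀP(A−BK) = [0.0968 -1.4293; -1.4293 22.4582]
P' = Q + AᵀP(A−BK) = [5.0968 -1.9293; -1.9293 22.7082]
tr(P') = 27.8050

-0.0792 0.2741


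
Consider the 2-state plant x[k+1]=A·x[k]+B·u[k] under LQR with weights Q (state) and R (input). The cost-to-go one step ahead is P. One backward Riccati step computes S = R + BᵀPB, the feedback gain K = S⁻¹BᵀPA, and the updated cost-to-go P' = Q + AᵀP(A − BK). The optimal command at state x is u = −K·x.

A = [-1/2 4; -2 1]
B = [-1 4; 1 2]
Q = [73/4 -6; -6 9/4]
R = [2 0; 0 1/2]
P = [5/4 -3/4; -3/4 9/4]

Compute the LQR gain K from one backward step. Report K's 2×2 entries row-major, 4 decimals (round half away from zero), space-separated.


-0.8186 -0.4768 -0.3650 0.8312

BᵀP = [-2.0000 3.0000; 3.5000 1.5000]
S = R + BᵀPB = [2 0; 0 1/2] + [5.0000 -2.0000; -2.0000 17.0000] = [7.0000 -2.0000; -2.0000 17.5000]
BᵀPA = [-5.0000 -5.0000; -4.7500 15.5000]
K = S⁻¹·BᵀPA = [-0.8186 -0.4768; -0.3650 0.8312]
A−BK = [0.1414 0.1983; -0.4515 -0.1857]
AᵀP(A−BK) = [1.9860 0.9393; 0.9393 0.9821]
P' = Q + AᵀP(A−BK) = [20.2360 -5.0607; -5.0607 3.2321]
tr(P') = 23.4681


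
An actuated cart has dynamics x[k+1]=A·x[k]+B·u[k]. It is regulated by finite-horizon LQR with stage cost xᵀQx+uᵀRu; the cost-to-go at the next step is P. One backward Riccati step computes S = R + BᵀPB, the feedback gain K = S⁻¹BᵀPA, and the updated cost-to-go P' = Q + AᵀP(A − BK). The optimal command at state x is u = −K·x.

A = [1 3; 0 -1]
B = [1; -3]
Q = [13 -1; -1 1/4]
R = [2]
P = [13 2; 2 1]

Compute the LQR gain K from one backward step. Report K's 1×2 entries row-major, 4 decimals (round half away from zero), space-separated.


0.5833 1.8333

BᵀP = [7.0000 -1.0000]
S = R + BᵀPB = [2] + [10.0000] = [12.0000]
BᵀPA = [7.0000 22.0000]
K = S⁻¹·BᵀPA = [0.5833 1.8333]
A−BK = [0.4167 1.1667; 1.7500 4.5000]
AᵀP(A−BK) = [8.9167 24.1667; 24.1667 65.6667]
P' = Q + AᵀP(A−BK) = [21.9167 23.1667; 23.1667 65.9167]
tr(P') = 87.8333


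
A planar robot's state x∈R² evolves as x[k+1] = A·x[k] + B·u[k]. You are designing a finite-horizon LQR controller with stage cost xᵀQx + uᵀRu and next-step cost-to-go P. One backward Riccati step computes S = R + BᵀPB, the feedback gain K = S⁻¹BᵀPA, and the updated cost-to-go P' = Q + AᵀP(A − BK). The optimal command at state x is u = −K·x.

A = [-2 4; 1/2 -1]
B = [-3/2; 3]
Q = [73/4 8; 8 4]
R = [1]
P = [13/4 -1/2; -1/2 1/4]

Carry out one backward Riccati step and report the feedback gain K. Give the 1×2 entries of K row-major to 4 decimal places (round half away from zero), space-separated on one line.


0.8963 -1.7925

BᵀP = [-6.3750 1.5000]
S = R + BᵀPB = [1] + [14.0625] = [15.0625]
BᵀPA = [13.5000 -27.0000]
K = S⁻¹·BᵀPA = [0.8963 -1.7925]
A−BK = [-0.6556 1.3112; -2.1888 4.3776]
AᵀP(A−BK) = [1.9629 -3.9258; -3.9258 7.8517]
P' = Q + AᵀP(A−BK) = [20.2129 4.0742; 4.0742 11.8517]
tr(P') = 32.0646


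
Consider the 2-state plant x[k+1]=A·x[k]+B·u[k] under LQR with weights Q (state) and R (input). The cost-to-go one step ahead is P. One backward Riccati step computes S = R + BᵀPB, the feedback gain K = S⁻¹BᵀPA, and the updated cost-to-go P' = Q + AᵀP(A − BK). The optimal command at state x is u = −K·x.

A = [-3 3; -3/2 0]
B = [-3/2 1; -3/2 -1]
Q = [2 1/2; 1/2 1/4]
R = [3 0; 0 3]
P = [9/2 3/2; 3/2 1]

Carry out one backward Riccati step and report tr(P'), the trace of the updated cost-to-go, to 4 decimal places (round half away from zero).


15.4138

BᵀP = [-9.0000 -3.7500; 3.0000 0.5000]
S = R + BᵀPB = [3 0; 0 3] + [19.1250 -5.2500; -5.2500 2.5000] = [22.1250 -5.2500; -5.2500 5.5000]
BᵀPA = [32.6250 -27.0000; -9.7500 9.0000]
K = S⁻¹·BᵀPA = [1.3625 -1.0757; -0.4721 0.6096]
A−BK = [-0.4841 0.7769; 0.0717 -1.0040]
AᵀP(A−BK) = [7.1937 -6.2122; -6.2122 5.9701]
P' = Q + AᵀP(A−BK) = [9.1937 -5.7122; -5.7122 6.2201]
tr(P') = 15.4138


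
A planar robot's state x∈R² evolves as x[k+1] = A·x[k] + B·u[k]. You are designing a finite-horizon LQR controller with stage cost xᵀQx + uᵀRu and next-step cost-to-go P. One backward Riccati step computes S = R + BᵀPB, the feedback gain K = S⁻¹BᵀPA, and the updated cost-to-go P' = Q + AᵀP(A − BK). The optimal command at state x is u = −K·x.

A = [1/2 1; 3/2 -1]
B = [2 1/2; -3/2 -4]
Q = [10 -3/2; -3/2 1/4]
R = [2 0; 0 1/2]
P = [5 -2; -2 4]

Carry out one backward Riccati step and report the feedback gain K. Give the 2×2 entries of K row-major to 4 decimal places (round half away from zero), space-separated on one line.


BᵀP = [13.0000 -10.0000; 10.5000 -17.0000]
S = R + BᵀPB = [2 0; 0 1/2] + [41.0000 46.5000; 46.5000 73.2500] = [43.0000 46.5000; 46.5000 73.7500]
BᵀPA = [-8.5000 23.0000; -20.2500 27.5000]
K = S⁻¹·BᵀPA = [0.3119 0.4138; -0.4713 0.1120]
A−BK = [0.1117 0.1165; 0.0829 0.0686]
AᵀP(A−BK) = [0.3585 0.2849; 0.2849 0.4034]
P' = Q + AᵀP(A−BK) = [10.3585 -1.2151; -1.2151 0.6534]
tr(P') = 11.0119

0.3119 0.4138 -0.4713 0.1120


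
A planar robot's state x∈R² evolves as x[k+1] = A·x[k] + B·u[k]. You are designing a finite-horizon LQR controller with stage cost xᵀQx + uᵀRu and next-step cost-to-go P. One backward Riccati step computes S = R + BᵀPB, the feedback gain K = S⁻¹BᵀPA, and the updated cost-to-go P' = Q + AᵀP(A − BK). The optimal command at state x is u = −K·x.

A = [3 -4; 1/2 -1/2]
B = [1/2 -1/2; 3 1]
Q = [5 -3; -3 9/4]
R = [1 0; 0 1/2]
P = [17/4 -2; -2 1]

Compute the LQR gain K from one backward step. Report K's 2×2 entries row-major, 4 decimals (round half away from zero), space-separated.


-0.4856 0.6749 -2.0741 2.8148

BᵀP = [-3.8750 2.0000; -4.1250 2.0000]
S = R + BᵀPB = [1 0; 0 1/2] + [4.0625 3.9375; 3.9375 4.0625] = [5.0625 3.9375; 3.9375 4.5625]
BᵀPA = [-10.6250 14.5000; -11.3750 15.5000]
K = S⁻¹·BᵀPA = [-0.4856 0.6749; -2.0741 2.8148]
A−BK = [2.2058 -2.9300; 4.0309 -5.3395]
AᵀP(A−BK) = [3.7479 -5.0607; -5.0607 6.8344]
P' = Q + AᵀP(A−BK) = [8.7479 -8.0607; -8.0607 9.0844]
tr(P') = 17.8323


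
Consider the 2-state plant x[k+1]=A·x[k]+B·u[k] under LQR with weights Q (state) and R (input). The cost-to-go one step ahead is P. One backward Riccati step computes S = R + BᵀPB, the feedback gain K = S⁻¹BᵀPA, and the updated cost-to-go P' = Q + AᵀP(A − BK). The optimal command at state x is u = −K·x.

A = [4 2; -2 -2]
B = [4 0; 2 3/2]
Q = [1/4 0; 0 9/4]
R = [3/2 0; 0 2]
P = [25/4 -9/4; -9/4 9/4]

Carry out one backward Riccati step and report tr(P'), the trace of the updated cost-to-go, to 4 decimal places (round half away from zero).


19.9753

BᵀP = [20.5000 -4.5000; -3.3750 3.3750]
S = R + BᵀPB = [3/2 0; 0 2] + [73.0000 -6.7500; -6.7500 5.0625] = [74.5000 -6.7500; -6.7500 7.0625]
BᵀPA = [91.0000 50.0000; -20.2500 -13.5000]
K = S⁻¹·BᵀPA = [1.0529 0.5452; -1.8610 -1.3905]
A−BK = [-0.2115 -0.1806; -1.3143 -1.0046]
AᵀP(A−BK) = [11.5045 8.2336; 8.2336 5.9707]
P' = Q + AᵀP(A−BK) = [11.7545 8.2336; 8.2336 8.2207]
tr(P') = 19.9753


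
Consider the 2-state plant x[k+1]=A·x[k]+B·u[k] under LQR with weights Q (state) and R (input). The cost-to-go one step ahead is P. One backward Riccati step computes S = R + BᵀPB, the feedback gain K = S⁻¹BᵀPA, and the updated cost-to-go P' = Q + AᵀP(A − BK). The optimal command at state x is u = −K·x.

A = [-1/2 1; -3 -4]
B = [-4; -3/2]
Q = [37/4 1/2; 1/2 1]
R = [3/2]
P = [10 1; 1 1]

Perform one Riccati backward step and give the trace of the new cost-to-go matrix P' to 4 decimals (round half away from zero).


32.6913

BᵀP = [-41.5000 -5.5000]
S = R + BᵀPB = [3/2] + [174.2500] = [175.7500]
BᵀPA = [37.2500 -19.5000]
K = S⁻¹·BᵀPA = [0.2119 -0.1110]
A−BK = [0.3478 0.5562; -2.6821 -4.1664]
AᵀP(A−BK) = [6.6049 10.1330; 10.1330 15.8364]
P' = Q + AᵀP(A−BK) = [15.8549 10.6330; 10.6330 16.8364]
tr(P') = 32.6913


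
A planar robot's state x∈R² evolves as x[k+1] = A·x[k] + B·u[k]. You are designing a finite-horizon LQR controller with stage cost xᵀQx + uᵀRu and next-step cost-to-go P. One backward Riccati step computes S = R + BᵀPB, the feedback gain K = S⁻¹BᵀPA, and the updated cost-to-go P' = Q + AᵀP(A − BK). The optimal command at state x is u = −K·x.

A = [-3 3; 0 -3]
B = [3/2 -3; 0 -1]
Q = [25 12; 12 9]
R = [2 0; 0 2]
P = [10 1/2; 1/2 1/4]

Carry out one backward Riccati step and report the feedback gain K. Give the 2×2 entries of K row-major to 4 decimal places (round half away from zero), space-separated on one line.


-0.4162 0.5238 0.7607 -0.6539

BᵀP = [15.0000 0.7500; -30.5000 -1.7500]
S = R + BᵀPB = [2 0; 0 2] + [22.5000 -45.7500; -45.7500 93.2500] = [24.5000 -45.7500; -45.7500 95.2500]
BᵀPA = [-45.0000 42.7500; 91.5000 -86.2500]
K = S⁻¹·BᵀPA = [-0.4162 0.5238; 0.7607 -0.6539]
A−BK = [-0.0935 0.2525; 0.7607 -3.6539]
AᵀP(A−BK) = [1.6648 -2.0951; -2.0951 4.4567]
P' = Q + AᵀP(A−BK) = [26.6648 9.9049; 9.9049 13.4567]
tr(P') = 40.1216


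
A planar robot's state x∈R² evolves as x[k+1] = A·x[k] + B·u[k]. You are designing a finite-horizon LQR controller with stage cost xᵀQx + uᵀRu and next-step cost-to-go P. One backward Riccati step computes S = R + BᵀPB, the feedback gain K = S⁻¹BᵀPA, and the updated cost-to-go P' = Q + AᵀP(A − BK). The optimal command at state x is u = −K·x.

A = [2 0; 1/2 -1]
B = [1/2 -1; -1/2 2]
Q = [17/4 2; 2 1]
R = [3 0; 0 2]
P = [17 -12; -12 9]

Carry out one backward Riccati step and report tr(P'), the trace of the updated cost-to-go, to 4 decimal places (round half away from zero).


BᵀP = [14.5000 -10.5000; -41.0000 30.0000]
S = R + BᵀPB = [3 0; 0 2] + [12.5000 -35.5000; -35.5000 101.0000] = [15.5000 -35.5000; -35.5000 103.0000]
BᵀPA = [23.7500 10.5000; -67.0000 -30.0000]
K = S⁻¹·BᵀPA = [0.2015 0.0491; -0.5810 -0.2743]
A−BK = [1.3182 -0.2989; 1.7628 -0.4268]
AᵀP(A−BK) = [2.5349 -0.0468; -0.0468 0.2543]
P' = Q + AᵀP(A−BK) = [6.7849 1.9532; 1.9532 1.2543]
tr(P') = 8.0392

8.0392


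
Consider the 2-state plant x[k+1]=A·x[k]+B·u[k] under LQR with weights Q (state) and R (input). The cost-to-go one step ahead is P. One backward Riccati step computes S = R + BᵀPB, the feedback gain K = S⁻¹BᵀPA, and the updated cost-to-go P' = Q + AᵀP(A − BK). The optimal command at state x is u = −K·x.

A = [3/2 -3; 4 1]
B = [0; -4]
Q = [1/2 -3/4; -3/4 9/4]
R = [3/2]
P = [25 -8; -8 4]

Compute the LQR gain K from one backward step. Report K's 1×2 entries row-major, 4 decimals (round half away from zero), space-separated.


BᵀP = [32.0000 -16.0000]
S = R + BᵀPB = [3/2] + [64.0000] = [65.5000]
BᵀPA = [-16.0000 -112.0000]
K = S⁻¹·BᵀPA = [-0.2443 -1.7099]
A−BK = [1.5000 -3.0000; 3.0229 -5.8397]
AᵀP(A−BK) = [20.3416 -39.8588; -39.8588 85.4885]
P' = Q + AᵀP(A−BK) = [20.8416 -40.6088; -40.6088 87.7385]
tr(P') = 108.5802

-0.2443 -1.7099
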